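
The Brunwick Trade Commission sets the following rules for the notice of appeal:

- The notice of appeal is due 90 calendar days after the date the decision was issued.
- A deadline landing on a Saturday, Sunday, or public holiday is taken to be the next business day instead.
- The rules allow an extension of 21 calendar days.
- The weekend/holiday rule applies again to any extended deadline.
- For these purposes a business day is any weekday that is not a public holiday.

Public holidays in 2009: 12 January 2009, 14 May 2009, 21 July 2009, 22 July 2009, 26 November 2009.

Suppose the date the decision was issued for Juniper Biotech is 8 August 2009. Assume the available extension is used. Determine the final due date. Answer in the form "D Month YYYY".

Adding 90 calendar days to 8 August 2009 gives 6 November 2009.
6 November 2009 is a Friday and not a listed holiday, so it stands.
The 21-calendar-day extension moves the deadline from 6 November 2009 to 27 November 2009.
27 November 2009 falls on a Friday, which is a business day, so no adjustment is needed.
Deadline: 27 November 2009.

27 November 2009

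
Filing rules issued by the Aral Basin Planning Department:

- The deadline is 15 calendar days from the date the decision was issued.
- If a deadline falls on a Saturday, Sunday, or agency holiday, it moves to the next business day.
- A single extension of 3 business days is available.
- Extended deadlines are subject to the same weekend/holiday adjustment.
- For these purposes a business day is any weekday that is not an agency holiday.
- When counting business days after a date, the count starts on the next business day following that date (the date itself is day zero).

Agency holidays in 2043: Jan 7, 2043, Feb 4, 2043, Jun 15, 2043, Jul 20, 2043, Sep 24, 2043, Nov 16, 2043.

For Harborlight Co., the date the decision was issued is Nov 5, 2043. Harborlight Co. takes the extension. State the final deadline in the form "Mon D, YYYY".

15 calendar days after Nov 5, 2043 is Nov 20, 2043.
Since Nov 20, 2043 is a Friday and not a holiday, the date is unchanged.
The 3-business-day extension runs from Nov 20, 2043 to Nov 25, 2043.
Since Nov 25, 2043 is a Wednesday and not a holiday, the date is unchanged.
Deadline: Nov 25, 2043.

Nov 25, 2043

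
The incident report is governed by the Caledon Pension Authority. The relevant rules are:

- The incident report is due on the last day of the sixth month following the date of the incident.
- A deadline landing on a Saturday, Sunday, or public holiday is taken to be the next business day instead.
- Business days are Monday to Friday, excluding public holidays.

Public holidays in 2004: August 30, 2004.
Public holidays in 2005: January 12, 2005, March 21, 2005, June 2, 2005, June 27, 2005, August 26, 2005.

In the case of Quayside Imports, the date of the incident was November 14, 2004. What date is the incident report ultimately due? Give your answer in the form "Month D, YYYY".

6 months after November 14, 2004 falls in May 2005; the last day of that month is May 31, 2005.
May 31, 2005 falls on a Tuesday, which is a business day, so no adjustment is needed.
Final deadline: May 31, 2005.

May 31, 2005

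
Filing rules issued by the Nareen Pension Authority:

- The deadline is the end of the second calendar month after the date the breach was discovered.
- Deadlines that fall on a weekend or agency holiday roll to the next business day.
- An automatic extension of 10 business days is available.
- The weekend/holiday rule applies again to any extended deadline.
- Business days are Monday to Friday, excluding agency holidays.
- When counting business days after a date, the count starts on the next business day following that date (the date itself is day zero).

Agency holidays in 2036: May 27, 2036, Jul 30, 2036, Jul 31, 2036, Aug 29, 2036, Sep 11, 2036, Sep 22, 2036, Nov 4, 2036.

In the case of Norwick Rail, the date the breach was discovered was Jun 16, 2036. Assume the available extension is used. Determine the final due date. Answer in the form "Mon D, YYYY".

The second month after Jun 16, 2036 is August 2036, whose last day is Aug 31, 2036.
Aug 31, 2036 is a Sunday; the next business day is Sep 1, 2036 (Monday).
Counting 10 further business days from Sep 1, 2036 reaches Sep 16, 2036.
Sep 16, 2036 is a Tuesday and not a listed holiday, so it stands.
Deadline: Sep 16, 2036.

Sep 16, 2036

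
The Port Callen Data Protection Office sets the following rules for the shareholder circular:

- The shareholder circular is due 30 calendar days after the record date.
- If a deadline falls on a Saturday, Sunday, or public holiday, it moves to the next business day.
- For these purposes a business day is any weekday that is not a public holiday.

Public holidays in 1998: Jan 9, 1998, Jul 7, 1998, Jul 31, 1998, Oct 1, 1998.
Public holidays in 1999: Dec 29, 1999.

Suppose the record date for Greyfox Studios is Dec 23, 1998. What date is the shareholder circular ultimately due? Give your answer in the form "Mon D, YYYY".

Jan 22, 1999

Adding 30 calendar days to Dec 23, 1998 gives Jan 22, 1999.
Jan 22, 1999 is a Friday and not a listed holiday, so it stands.
Final deadline: Jan 22, 1999.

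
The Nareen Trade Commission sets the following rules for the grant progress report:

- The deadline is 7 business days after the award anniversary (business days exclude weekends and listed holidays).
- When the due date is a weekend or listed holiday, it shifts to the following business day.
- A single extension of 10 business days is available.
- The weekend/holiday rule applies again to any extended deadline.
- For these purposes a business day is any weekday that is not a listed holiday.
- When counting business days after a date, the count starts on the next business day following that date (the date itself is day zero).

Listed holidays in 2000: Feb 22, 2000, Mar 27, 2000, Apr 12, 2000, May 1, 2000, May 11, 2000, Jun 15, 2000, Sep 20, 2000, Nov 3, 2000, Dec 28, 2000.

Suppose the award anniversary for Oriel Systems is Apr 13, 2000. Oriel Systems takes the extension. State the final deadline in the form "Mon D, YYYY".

May 9, 2000

Counting 7 business days after Apr 13, 2000 (skipping weekends and listed holidays) reaches Apr 24, 2000.
Apr 24, 2000 falls on a Monday, which is a business day, so no adjustment is needed.
Applying the 10-business-day extension: 10 business days after Apr 24, 2000 is May 9, 2000.
May 9, 2000 (Tuesday) is already a business day.
So the filing is due May 9, 2000.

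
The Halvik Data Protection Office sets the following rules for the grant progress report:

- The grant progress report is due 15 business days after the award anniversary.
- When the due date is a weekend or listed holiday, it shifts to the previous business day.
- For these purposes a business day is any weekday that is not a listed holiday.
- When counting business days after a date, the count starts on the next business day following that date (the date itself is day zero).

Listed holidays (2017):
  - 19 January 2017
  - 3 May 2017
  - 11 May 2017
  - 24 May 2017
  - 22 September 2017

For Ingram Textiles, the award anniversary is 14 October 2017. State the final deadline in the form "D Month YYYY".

3 November 2017

Starting the day after 14 October 2017 and counting 15 business days lands on 3 November 2017.
3 November 2017 is a Friday and not a listed holiday, so it stands.
Deadline: 3 November 2017.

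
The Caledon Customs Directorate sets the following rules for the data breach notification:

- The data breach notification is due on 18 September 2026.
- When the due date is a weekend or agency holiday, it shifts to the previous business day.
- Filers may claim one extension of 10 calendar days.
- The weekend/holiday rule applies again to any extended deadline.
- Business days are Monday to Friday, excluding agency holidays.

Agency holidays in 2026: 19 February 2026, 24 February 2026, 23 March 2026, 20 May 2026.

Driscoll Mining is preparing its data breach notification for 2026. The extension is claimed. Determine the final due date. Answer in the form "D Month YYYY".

28 September 2026

The statutory due date is 18 September 2026.
18 September 2026 falls on a Friday, which is a business day, so no adjustment is needed.
With the 10-day extension, 18 September 2026 becomes 28 September 2026.
Since 28 September 2026 is a Monday and not a holiday, the date is unchanged.
Final deadline: 28 September 2026.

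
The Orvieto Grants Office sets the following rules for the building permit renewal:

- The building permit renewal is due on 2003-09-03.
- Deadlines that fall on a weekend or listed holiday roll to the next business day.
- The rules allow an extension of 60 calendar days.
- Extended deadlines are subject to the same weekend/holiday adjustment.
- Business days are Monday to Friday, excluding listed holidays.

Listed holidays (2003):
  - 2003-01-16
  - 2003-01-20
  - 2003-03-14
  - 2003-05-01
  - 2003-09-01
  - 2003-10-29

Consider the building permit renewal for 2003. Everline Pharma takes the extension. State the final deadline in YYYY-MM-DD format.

2003-11-03

The statutory due date is 2003-09-03.
2003-09-03 is a Wednesday and not a listed holiday, so it stands.
Add the 60 calendar-day extension to 2003-09-03: 2003-11-02.
2003-11-02 falls on a Sunday. Rolling to the next business day gives 2003-11-03, a Monday.
So the filing is due 2003-11-03.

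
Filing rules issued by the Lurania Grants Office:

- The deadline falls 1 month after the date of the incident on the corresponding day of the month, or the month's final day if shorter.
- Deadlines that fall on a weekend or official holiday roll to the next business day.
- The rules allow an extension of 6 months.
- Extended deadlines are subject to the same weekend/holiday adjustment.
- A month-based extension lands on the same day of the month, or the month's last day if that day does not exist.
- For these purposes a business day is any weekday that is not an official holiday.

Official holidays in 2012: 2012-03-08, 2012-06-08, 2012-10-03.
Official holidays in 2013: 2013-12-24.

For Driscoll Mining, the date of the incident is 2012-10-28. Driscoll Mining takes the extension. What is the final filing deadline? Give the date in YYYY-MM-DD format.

1 month after 2012-10-28, on the same day of the month, is 2012-11-28.
2012-11-28 falls on a Wednesday, which is a business day, so no adjustment is needed.
Applying the 6 months extension: 6 months after 2012-11-28 is 2013-05-28.
2013-05-28 falls on a Tuesday, which is a business day, so no adjustment is needed.
Deadline: 2013-05-28.

2013-05-28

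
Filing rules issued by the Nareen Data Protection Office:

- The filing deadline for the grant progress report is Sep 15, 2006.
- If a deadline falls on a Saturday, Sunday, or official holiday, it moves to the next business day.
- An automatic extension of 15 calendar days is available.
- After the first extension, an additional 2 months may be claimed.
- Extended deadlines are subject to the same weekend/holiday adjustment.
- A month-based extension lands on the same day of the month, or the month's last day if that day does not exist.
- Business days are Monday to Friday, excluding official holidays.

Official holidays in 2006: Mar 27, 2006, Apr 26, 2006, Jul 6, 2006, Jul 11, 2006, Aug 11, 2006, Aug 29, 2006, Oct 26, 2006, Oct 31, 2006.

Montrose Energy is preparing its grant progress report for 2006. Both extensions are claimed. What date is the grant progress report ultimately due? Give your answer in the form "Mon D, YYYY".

Dec 4, 2006

The stated deadline is Sep 15, 2006.
Sep 15, 2006 (Friday) is already a business day.
Add the 15 calendar-day extension to Sep 15, 2006: Sep 30, 2006.
Sep 30, 2006 falls on a Saturday. Rolling to the next business day gives Oct 2, 2006, a Monday.
Add 2 months to Oct 2, 2006: Dec 2, 2006.
Dec 2, 2006 is a Saturday; the next business day is Dec 4, 2006 (Monday).
Deadline: Dec 4, 2006.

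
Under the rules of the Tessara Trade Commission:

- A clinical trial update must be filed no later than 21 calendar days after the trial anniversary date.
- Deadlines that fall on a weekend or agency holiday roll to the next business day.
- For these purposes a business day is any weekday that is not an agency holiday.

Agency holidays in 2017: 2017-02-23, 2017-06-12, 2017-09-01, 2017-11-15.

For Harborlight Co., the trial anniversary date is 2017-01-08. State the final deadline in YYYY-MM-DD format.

2017-01-30

21 calendar days after 2017-01-08 is 2017-01-29.
2017-01-29 is a Sunday; the next business day is 2017-01-30 (Monday).
So the filing is due 2017-01-30.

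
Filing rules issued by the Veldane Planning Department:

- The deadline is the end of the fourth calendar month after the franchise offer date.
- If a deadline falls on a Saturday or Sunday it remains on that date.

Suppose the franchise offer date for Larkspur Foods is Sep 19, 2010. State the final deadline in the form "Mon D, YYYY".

Jan 31, 2011

4 months after Sep 19, 2010 is January 2011; that month ends on Jan 31, 2011.
Jan 31, 2011 is a Monday; no weekend or holiday adjustment applies.
So the filing is due Jan 31, 2011.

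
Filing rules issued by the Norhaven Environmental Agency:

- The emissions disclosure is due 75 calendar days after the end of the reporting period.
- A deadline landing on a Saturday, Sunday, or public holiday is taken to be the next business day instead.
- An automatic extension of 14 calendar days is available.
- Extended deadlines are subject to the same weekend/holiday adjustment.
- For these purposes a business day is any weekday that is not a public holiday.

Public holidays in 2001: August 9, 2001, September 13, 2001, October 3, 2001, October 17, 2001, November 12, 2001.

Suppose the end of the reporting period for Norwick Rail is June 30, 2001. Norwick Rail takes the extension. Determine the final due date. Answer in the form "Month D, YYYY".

September 28, 2001

75 calendar days after June 30, 2001 is September 13, 2001.
Because September 13, 2001 is a listed holiday, the deadline becomes September 14, 2001 (Friday).
Applying the 14-calendar-day extension: September 14, 2001 + 14 days = September 28, 2001.
September 28, 2001 falls on a Friday, which is a business day, so no adjustment is needed.
Deadline: September 28, 2001.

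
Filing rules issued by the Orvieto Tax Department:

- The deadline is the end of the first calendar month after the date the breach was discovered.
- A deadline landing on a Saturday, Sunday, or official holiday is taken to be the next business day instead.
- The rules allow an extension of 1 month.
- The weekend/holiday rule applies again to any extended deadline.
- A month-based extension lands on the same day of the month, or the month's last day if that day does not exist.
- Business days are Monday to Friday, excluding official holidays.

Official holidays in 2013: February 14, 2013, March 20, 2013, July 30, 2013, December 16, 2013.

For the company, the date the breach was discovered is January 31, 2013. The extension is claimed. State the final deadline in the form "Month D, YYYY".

1 month after January 31, 2013 falls in February 2013; the last day of that month is February 28, 2013.
Since February 28, 2013 is a Thursday and not a holiday, the date is unchanged.
Add 1 month to February 28, 2013: March 28, 2013.
March 28, 2013 is a Thursday and not a listed holiday, so it stands.
Deadline: March 28, 2013.

March 28, 2013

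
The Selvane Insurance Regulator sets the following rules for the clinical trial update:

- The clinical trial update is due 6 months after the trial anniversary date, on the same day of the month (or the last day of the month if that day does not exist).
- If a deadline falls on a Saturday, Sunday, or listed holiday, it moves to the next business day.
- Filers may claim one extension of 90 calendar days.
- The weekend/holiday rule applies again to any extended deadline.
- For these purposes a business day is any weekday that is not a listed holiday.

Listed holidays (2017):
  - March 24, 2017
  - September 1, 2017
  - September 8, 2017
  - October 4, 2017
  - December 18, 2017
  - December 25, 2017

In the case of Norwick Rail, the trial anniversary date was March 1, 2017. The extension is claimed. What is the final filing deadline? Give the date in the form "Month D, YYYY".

6 months after March 1, 2017, on the same day of the month, is September 1, 2017.
Because September 1, 2017 is a listed holiday, the deadline becomes September 4, 2017 (Monday).
Add the 90 calendar-day extension to September 4, 2017: December 3, 2017.
December 3, 2017 falls on a Sunday. Rolling to the next business day gives December 4, 2017, a Monday.
The final due date is December 4, 2017.

December 4, 2017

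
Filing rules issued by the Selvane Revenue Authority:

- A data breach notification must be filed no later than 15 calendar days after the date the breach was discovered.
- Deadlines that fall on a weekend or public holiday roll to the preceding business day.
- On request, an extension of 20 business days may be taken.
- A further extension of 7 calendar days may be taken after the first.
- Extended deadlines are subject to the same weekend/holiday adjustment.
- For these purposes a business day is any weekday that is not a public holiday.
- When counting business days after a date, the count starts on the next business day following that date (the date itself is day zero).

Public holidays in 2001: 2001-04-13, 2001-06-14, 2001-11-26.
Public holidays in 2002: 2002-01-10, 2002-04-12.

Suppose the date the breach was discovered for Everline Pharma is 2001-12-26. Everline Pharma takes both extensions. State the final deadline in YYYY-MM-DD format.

Adding 15 calendar days to 2001-12-26 gives 2002-01-10.
Because 2002-01-10 is a listed holiday, the deadline becomes 2002-01-09 (Wednesday).
Counting 20 further business days from 2002-01-09 reaches 2002-02-07.
2002-02-07 is a Thursday and not a listed holiday, so it stands.
The 7-calendar-day extension moves the deadline from 2002-02-07 to 2002-02-14.
2002-02-14 falls on a Thursday, which is a business day, so no adjustment is needed.
The final due date is 2002-02-14.

2002-02-14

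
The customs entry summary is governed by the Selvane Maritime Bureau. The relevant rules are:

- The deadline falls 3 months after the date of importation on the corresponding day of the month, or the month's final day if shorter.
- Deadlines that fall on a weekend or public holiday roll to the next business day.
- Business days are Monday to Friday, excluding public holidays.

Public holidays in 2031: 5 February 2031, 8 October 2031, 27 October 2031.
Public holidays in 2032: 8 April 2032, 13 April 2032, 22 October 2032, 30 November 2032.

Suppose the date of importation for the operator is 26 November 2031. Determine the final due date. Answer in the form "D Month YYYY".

26 February 2032

3 months after 26 November 2031, on the same day of the month, is 26 February 2032.
26 February 2032 is a Thursday and not a listed holiday, so it stands.
The final due date is 26 February 2032.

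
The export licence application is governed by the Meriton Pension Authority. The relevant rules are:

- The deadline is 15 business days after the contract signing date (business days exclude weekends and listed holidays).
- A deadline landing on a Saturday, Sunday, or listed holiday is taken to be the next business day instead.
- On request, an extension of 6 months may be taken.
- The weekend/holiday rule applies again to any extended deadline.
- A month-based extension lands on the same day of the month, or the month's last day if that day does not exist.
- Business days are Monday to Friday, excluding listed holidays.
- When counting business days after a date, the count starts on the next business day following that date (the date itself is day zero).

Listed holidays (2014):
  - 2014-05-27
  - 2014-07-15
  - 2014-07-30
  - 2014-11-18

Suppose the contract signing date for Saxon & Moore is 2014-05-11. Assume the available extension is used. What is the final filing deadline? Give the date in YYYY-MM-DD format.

2014-12-02

15 business days after 2014-05-11, excluding weekends and holidays, is 2014-06-02.
Since 2014-06-02 is a Monday and not a holiday, the date is unchanged.
The 6 months extension carries 2014-06-02 to 2014-12-02.
Since 2014-12-02 is a Tuesday and not a holiday, the date is unchanged.
The final due date is 2014-12-02.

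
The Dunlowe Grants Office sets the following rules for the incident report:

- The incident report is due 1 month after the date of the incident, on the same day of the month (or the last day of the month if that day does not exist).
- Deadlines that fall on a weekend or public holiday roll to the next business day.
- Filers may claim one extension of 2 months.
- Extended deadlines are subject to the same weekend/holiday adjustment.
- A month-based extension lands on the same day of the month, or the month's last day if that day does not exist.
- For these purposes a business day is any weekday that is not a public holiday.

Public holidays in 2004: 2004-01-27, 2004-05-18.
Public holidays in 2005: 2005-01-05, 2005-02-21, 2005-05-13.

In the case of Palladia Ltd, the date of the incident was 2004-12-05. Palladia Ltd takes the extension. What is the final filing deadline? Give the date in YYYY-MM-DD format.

1 month from 2004-12-05 is 2005-01-05.
Because 2005-01-05 is a listed holiday, the deadline becomes 2005-01-06 (Thursday).
Applying the 2 months extension: 2 months after 2005-01-06 is 2005-03-06.
2005-03-06 is a Sunday, so it moves to the next business day, 2005-03-07 (Monday).
Deadline: 2005-03-07.

2005-03-07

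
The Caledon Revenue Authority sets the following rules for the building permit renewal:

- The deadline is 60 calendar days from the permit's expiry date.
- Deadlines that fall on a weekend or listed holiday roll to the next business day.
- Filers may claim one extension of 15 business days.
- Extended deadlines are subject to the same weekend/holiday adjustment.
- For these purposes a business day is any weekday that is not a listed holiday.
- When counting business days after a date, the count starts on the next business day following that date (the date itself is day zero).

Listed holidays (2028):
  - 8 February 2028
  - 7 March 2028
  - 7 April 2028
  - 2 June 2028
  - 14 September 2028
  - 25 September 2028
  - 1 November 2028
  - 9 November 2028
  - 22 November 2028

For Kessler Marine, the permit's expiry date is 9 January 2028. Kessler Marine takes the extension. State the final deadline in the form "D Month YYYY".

30 March 2028

60 calendar days after 9 January 2028 is 9 March 2028.
9 March 2028 (Thursday) is already a business day.
Counting 15 further business days from 9 March 2028 reaches 30 March 2028.
30 March 2028 is a Thursday and not a listed holiday, so it stands.
Final deadline: 30 March 2028.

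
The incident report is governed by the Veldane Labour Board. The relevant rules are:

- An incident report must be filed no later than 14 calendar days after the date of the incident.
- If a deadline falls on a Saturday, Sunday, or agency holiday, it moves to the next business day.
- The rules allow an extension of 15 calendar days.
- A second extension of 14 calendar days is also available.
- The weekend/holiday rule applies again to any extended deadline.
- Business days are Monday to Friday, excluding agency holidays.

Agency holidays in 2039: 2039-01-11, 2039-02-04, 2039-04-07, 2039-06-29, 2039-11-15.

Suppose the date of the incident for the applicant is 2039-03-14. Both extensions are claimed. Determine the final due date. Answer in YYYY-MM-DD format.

2039-04-26

14 calendar days after 2039-03-14 is 2039-03-28.
Since 2039-03-28 is a Monday and not a holiday, the date is unchanged.
Add the 15 calendar-day extension to 2039-03-28: 2039-04-12.
2039-04-12 falls on a Tuesday, which is a business day, so no adjustment is needed.
The 14-calendar-day extension moves the deadline from 2039-04-12 to 2039-04-26.
2039-04-26 falls on a Tuesday, which is a business day, so no adjustment is needed.
So the filing is due 2039-04-26.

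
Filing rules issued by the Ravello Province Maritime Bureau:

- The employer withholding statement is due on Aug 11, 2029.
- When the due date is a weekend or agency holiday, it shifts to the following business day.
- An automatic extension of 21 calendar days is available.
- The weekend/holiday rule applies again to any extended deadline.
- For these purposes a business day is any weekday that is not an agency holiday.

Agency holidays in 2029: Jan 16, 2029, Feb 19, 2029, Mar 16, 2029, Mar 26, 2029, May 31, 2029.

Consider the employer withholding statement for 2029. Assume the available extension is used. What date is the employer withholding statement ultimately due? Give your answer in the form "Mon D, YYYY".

Sep 3, 2029

The stated deadline is Aug 11, 2029.
Aug 11, 2029 is a Saturday, so it moves to the next business day, Aug 13, 2029 (Monday).
Add the 21 calendar-day extension to Aug 13, 2029: Sep 3, 2029.
Since Sep 3, 2029 is a Monday and not a holiday, the date is unchanged.
So the filing is due Sep 3, 2029.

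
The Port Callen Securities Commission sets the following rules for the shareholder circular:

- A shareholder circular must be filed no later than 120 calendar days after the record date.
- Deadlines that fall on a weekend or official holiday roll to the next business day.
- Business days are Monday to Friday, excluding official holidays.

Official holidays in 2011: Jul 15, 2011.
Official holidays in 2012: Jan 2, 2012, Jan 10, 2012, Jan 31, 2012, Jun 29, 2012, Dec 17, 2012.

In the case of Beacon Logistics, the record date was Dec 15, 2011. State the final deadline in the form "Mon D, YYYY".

Apr 13, 2012

From Dec 15, 2011, 120 calendar days later is Apr 13, 2012.
Since Apr 13, 2012 is a Friday and not a holiday, the date is unchanged.
Final deadline: Apr 13, 2012.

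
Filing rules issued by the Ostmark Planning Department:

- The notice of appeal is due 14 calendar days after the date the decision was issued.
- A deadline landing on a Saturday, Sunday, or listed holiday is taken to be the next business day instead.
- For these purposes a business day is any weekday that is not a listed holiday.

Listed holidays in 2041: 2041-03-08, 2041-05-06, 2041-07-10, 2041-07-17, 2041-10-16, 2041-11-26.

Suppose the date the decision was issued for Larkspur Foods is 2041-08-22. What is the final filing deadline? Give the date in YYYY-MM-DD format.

14 calendar days after 2041-08-22 is 2041-09-05.
2041-09-05 is a Thursday and not a listed holiday, so it stands.
So the filing is due 2041-09-05.

2041-09-05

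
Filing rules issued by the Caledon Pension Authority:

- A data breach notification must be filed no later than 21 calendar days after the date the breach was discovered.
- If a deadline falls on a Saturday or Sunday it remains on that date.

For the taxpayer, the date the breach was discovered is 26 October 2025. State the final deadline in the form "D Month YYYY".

16 November 2025

Trigger date 26 October 2025 + 21 calendar days = 16 November 2025.
16 November 2025 is a Sunday; no weekend or holiday adjustment applies.
Final deadline: 16 November 2025.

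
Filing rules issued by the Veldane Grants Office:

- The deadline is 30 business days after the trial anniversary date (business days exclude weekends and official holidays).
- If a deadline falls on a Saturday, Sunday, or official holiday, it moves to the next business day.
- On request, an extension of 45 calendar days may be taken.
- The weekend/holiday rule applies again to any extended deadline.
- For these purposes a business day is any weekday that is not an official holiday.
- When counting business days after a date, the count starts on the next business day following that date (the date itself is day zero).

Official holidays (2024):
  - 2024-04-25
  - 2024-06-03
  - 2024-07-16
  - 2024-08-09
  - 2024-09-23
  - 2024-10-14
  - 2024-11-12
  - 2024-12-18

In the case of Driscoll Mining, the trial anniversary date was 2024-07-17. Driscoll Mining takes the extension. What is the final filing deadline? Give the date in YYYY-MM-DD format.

2024-10-15

Counting 30 business days after 2024-07-17 (skipping weekends and listed holidays) reaches 2024-08-29.
2024-08-29 falls on a Thursday, which is a business day, so no adjustment is needed.
Applying the 45-calendar-day extension: 2024-08-29 + 45 days = 2024-10-13.
2024-10-13 is a Sunday; the next business day is 2024-10-15 (Tuesday).
The final due date is 2024-10-15.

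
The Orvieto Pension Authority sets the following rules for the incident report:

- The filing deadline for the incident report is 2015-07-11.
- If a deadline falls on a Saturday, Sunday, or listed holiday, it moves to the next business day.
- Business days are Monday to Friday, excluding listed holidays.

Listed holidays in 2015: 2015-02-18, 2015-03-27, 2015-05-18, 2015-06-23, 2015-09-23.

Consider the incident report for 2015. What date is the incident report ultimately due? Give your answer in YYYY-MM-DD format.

2015-07-13

Start from the fixed due date, 2015-07-11.
Because 2015-07-11 is a Saturday, the deadline becomes 2015-07-13 (Monday).
So the filing is due 2015-07-13.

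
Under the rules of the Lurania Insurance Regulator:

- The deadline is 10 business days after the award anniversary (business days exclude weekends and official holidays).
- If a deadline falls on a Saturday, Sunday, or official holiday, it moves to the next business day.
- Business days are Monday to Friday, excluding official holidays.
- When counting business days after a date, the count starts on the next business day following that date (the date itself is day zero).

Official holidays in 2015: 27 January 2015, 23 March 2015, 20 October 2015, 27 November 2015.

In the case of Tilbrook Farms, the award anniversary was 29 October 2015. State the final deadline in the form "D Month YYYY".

Counting 10 business days after 29 October 2015 (skipping weekends and listed holidays) reaches 12 November 2015.
12 November 2015 falls on a Thursday, which is a business day, so no adjustment is needed.
So the filing is due 12 November 2015.

12 November 2015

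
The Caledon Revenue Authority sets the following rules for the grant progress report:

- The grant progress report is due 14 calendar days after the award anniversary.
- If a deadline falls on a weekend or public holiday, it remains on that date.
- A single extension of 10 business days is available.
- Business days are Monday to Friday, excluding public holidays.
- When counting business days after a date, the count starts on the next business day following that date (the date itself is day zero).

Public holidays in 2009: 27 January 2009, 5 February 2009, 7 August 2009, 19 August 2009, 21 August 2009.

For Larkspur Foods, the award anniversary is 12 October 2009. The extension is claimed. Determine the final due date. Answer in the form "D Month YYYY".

14 calendar days after 12 October 2009 is 26 October 2009.
26 October 2009 is a Monday; no weekend or holiday adjustment applies.
The 10-business-day extension runs from 26 October 2009 to 9 November 2009.
9 November 2009 is a Monday; no weekend or holiday adjustment applies.
Deadline: 9 November 2009.

9 November 2009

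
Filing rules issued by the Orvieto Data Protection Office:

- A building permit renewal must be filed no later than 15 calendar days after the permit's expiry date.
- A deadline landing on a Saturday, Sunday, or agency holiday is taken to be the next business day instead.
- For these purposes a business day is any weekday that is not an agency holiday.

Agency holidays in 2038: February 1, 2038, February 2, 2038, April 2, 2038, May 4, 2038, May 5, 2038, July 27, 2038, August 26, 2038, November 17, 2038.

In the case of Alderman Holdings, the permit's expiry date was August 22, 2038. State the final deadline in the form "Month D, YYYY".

Adding 15 calendar days to August 22, 2038 gives September 6, 2038.
September 6, 2038 (Monday) is already a business day.
The final due date is September 6, 2038.

September 6, 2038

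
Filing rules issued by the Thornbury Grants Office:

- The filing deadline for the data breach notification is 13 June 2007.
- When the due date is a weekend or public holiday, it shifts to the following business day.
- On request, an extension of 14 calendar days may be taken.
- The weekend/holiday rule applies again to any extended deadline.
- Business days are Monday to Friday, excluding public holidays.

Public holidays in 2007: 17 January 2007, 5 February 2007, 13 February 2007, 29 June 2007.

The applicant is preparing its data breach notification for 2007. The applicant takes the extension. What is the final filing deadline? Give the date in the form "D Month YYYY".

27 June 2007

The stated deadline is 13 June 2007.
13 June 2007 falls on a Wednesday, which is a business day, so no adjustment is needed.
Add the 14 calendar-day extension to 13 June 2007: 27 June 2007.
27 June 2007 falls on a Wednesday, which is a business day, so no adjustment is needed.
The final due date is 27 June 2007.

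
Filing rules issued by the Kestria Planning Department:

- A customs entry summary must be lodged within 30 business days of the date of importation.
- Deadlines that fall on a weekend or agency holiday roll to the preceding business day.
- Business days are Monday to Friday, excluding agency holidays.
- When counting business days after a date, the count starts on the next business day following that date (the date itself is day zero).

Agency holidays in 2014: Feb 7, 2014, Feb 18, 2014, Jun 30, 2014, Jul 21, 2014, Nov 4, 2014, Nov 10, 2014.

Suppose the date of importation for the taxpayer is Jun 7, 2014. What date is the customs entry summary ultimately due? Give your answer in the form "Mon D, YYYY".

Starting the day after Jun 7, 2014 and counting 30 business days lands on Jul 22, 2014.
Jul 22, 2014 (Tuesday) is already a business day.
The final due date is Jul 22, 2014.

Jul 22, 2014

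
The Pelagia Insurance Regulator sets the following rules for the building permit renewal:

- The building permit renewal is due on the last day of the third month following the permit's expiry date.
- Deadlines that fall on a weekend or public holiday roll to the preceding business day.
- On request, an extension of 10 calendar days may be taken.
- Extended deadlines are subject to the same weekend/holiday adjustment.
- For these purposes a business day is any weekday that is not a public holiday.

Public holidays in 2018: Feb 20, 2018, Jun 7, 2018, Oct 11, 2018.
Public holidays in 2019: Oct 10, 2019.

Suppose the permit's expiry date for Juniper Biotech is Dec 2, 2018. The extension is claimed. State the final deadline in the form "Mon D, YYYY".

Apr 8, 2019

3 months after Dec 2, 2018 falls in March 2019; the last day of that month is Mar 31, 2019.
Mar 31, 2019 falls on a Sunday. Rolling to the preceding business day gives Mar 29, 2019, a Friday.
With the 10-day extension, Mar 29, 2019 becomes Apr 8, 2019.
Apr 8, 2019 is a Monday and not a listed holiday, so it stands.
So the filing is due Apr 8, 2019.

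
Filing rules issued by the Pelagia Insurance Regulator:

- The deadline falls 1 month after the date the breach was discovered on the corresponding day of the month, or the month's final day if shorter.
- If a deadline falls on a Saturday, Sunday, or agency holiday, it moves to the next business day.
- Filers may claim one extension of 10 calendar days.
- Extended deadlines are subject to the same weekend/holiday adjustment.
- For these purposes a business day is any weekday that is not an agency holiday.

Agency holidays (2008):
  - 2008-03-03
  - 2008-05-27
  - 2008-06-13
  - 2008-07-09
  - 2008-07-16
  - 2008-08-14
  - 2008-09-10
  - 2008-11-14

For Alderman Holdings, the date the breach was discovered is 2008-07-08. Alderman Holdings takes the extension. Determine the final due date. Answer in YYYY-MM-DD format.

1 month from 2008-07-08 is 2008-08-08.
2008-08-08 (Friday) is already a business day.
Add the 10 calendar-day extension to 2008-08-08: 2008-08-18.
2008-08-18 falls on a Monday, which is a business day, so no adjustment is needed.
Final deadline: 2008-08-18.

2008-08-18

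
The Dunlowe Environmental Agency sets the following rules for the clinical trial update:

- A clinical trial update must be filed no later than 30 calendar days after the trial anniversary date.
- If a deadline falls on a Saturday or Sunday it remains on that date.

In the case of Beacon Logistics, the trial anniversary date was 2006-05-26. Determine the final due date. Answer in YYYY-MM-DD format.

2006-06-25

30 calendar days after 2006-05-26 is 2006-06-25.
2006-06-25 is a Sunday; no weekend or holiday adjustment applies.
The final due date is 2006-06-25.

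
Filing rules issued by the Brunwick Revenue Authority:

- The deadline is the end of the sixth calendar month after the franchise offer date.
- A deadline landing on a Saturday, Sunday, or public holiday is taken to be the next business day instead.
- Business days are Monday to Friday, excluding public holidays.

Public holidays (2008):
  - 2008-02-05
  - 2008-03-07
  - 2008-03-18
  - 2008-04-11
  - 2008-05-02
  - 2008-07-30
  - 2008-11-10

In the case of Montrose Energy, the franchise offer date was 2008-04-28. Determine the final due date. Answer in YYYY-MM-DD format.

The sixth month after 2008-04-28 is October 2008, whose last day is 2008-10-31.
2008-10-31 falls on a Friday, which is a business day, so no adjustment is needed.
So the filing is due 2008-10-31.

2008-10-31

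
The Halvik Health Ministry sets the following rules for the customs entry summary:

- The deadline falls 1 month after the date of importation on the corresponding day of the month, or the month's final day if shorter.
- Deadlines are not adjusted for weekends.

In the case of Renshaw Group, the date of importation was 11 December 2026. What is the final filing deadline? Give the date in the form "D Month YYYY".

Moving 1 month forward from 11 December 2026 on the corresponding day gives 11 January 2027.
11 January 2027 falls on a Monday. The rules make no weekend/holiday allowance, so it remains 11 January 2027.
So the filing is due 11 January 2027.

11 January 2027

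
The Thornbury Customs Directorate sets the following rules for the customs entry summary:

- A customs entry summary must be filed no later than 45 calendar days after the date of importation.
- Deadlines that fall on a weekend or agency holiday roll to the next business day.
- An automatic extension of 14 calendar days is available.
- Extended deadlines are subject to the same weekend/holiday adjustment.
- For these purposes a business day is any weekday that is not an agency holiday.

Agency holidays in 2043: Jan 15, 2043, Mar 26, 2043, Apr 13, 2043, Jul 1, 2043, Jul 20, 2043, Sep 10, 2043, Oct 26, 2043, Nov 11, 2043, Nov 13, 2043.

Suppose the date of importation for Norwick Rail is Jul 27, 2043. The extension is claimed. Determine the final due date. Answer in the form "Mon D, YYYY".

Trigger date Jul 27, 2043 + 45 calendar days = Sep 10, 2043.
Because Sep 10, 2043 is a listed holiday, the deadline becomes Sep 11, 2043 (Friday).
Applying the 14-calendar-day extension: Sep 11, 2043 + 14 days = Sep 25, 2043.
Sep 25, 2043 is a Friday and not a listed holiday, so it stands.
Final deadline: Sep 25, 2043.

Sep 25, 2043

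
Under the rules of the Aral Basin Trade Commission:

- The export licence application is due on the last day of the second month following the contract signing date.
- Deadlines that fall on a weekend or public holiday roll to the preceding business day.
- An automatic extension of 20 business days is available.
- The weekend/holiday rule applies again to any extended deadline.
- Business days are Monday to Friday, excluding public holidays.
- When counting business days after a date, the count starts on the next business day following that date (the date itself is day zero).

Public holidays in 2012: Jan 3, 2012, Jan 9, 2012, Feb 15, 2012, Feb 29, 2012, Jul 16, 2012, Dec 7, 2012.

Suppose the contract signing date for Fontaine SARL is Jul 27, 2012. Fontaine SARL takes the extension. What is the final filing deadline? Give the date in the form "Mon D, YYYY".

Oct 26, 2012

2 months after Jul 27, 2012 falls in September 2012; the last day of that month is Sep 30, 2012.
Sep 30, 2012 falls on a Sunday. Rolling to the preceding business day gives Sep 28, 2012, a Friday.
Applying the 20-business-day extension: 20 business days after Sep 28, 2012 is Oct 26, 2012.
Oct 26, 2012 (Friday) is already a business day.
Final deadline: Oct 26, 2012.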